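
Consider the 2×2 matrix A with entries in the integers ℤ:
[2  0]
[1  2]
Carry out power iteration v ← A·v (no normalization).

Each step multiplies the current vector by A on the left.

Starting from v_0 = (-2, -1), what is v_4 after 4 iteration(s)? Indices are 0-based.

v_0 = (-2, -1).
v_1 = A·v_0 = (-4, -4).
v_2 = A·v_1 = (-8, -12).
v_3 = A·v_2 = (-16, -32).
v_4 = A·v_3 = (-32, -80).

v_4 = (-32, -80)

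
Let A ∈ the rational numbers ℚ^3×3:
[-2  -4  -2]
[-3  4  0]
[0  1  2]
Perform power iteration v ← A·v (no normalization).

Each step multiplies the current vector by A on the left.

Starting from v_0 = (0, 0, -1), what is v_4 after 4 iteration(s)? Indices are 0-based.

v_0 = (0, 0, -1).
v_1 = A·v_0 = (2, 0, -2).
v_2 = A·v_1 = (0, -6, -4).
v_3 = A·v_2 = (32, -24, -14).
v_4 = A·v_3 = (60, -192, -52).

v_4 = (60, -192, -52)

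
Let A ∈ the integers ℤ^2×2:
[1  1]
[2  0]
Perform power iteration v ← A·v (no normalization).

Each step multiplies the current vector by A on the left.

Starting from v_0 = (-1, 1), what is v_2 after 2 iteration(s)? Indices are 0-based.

v_0 = (-1, 1).
v_1 = A·v_0 = (0, -2).
v_2 = A·v_1 = (-2, 0).

v_2 = (-2, 0)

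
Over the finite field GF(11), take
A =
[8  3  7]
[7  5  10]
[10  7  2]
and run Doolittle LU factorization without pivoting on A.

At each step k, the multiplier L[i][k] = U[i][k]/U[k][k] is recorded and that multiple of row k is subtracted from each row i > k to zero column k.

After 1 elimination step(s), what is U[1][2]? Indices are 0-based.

U[1][2] = 8

[col 0] pivot 8
  R1 -= 5*R0 → (0, 1, 8)  (L[1][0] := 5)
  R2 -= 4*R0 → (0, 6, 7)  (L[2][0] := 4)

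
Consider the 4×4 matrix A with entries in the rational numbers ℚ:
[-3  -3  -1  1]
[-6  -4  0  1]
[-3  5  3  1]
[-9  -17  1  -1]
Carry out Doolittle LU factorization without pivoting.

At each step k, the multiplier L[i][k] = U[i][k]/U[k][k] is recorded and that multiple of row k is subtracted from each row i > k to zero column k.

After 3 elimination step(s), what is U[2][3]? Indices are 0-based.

Step 1: pivot at (0,0) is -3.
  row1 ← row1 − (2)·row0  ⇒  L[1][0]=2, U row1=(0, 2, 2, -1)
  row2 ← row2 − (1)·row0  ⇒  L[2][0]=1, U row2=(0, 8, 4, 0)
  row3 ← row3 − (3)·row0  ⇒  L[3][0]=3, U row3=(0, -8, 4, -4)
Step 2: pivot at (1,1) is 2.
  row2 ← row2 − (4)·row1  ⇒  L[2][1]=4, U row2=(0, 0, -4, 4)
  row3 ← row3 − (-4)·row1  ⇒  L[3][1]=-4, U row3=(0, 0, 12, -8)
Step 3: pivot at (2,2) is -4.
  row3 ← row3 − (-3)·row2  ⇒  L[3][2]=-3, U row3=(0, 0, 0, 4)

U[2][3] = 4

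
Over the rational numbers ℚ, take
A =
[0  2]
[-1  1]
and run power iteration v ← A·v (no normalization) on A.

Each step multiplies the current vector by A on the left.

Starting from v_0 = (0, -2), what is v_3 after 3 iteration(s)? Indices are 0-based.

v_3 = (4, 6)

v_0 = (0, -2).
v_1 = A·v_0 = (-4, -2).
v_2 = A·v_1 = (-4, 2).
v_3 = A·v_2 = (4, 6).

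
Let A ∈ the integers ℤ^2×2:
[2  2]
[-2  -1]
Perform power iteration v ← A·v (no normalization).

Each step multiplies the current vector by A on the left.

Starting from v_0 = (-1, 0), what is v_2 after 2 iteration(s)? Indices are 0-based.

v_2 = (0, 2)

v_0 = (-1, 0).
v_1 = A·v_0 = (-2, 2).
v_2 = A·v_1 = (0, 2).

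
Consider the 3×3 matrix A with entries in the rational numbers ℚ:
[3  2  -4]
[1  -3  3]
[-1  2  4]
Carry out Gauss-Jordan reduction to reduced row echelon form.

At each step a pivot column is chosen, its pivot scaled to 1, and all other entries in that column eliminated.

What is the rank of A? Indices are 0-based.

pivot(0,0)=3: scale R0 → (1, 2/3, -4/3)
  clear (1,0): R1 −= (1)R0 → (0, -11/3, 13/3)
  clear (2,0): R2 −= (-1)R0 → (0, 8/3, 8/3)
pivot(1,1)=-11/3: scale R1 → (0, 1, -13/11)
  clear (0,1): R0 −= (2/3)R1 → (1, 0, -6/11)
  clear (2,1): R2 −= (8/3)R1 → (0, 0, 64/11)
pivot(2,2)=64/11: scale R2 → (0, 0, 1)
  clear (0,2): R0 −= (-6/11)R2 → (1, 0, 0)
  clear (1,2): R1 −= (-13/11)R2 → (0, 1, 0)

rank = 3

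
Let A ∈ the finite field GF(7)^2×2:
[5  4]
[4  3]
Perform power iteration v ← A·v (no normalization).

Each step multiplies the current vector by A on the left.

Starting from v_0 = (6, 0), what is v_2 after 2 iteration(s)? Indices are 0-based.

v_2 = (1, 3)

v_0 = (6, 0).
v_1 = A·v_0 = (2, 3).
v_2 = A·v_1 = (1, 3).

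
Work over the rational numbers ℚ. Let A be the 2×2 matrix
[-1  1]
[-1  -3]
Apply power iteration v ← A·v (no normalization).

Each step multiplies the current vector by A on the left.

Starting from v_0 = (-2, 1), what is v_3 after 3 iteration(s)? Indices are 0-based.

v_3 = (4, 4)

v_0 = (-2, 1).
v_1 = A·v_0 = (3, -1).
v_2 = A·v_1 = (-4, 0).
v_3 = A·v_2 = (4, 4).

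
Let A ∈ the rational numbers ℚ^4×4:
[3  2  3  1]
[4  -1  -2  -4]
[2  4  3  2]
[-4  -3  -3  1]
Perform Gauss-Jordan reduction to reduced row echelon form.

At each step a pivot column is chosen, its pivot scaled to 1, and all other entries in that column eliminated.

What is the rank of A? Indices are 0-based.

pivot(0,0)=3: scale R0 → (1, 2/3, 1, 1/3)
  clear (1,0): R1 −= (4)R0 → (0, -11/3, -6, -16/3)
  clear (2,0): R2 −= (2)R0 → (0, 8/3, 1, 4/3)
  clear (3,0): R3 −= (-4)R0 → (0, -1/3, 1, 7/3)
pivot(1,1)=-11/3: scale R1 → (0, 1, 18/11, 16/11)
  clear (0,1): R0 −= (2/3)R1 → (1, 0, -1/11, -7/11)
  clear (2,1): R2 −= (8/3)R1 → (0, 0, -37/11, -28/11)
  clear (3,1): R3 −= (-1/3)R1 → (0, 0, 17/11, 31/11)
pivot(2,2)=-37/11: scale R2 → (0, 0, 1, 28/37)
  clear (0,2): R0 −= (-1/11)R2 → (1, 0, 0, -21/37)
  clear (1,2): R1 −= (18/11)R2 → (0, 1, 0, 8/37)
  clear (3,2): R3 −= (17/11)R2 → (0, 0, 0, 61/37)
pivot(3,3)=61/37: scale R3 → (0, 0, 0, 1)
  clear (0,3): R0 −= (-21/37)R3 → (1, 0, 0, 0)
  clear (1,3): R1 −= (8/37)R3 → (0, 1, 0, 0)
  clear (2,3): R2 −= (28/37)R3 → (0, 0, 1, 0)

rank = 4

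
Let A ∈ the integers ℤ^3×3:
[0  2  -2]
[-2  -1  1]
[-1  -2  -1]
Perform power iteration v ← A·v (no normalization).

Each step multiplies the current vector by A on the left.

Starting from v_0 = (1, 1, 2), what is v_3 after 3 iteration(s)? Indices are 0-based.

v_0 = (1, 1, 2).
v_1 = A·v_0 = (-2, -1, -5).
v_2 = A·v_1 = (8, 0, 9).
v_3 = A·v_2 = (-18, -7, -17).

v_3 = (-18, -7, -17)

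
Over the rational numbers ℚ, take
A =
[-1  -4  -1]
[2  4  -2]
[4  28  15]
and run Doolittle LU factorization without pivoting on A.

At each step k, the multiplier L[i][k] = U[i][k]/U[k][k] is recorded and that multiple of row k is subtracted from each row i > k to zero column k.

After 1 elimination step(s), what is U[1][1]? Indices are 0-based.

U[1][1] = -4

[col 0] pivot -1
  R1 -= -2*R0 → (0, -4, -4)  (L[1][0] := -2)
  R2 -= -4*R0 → (0, 12, 11)  (L[2][0] := -4)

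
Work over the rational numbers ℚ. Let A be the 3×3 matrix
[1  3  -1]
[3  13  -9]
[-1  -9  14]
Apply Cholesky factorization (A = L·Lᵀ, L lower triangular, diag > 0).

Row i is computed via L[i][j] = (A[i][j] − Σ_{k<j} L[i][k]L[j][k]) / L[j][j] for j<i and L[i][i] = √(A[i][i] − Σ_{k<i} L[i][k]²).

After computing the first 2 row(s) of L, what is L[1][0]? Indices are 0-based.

Step 1: L[0][0] = √(1) = 1.
  L[1][0] = (3) / L[0][0] = 3.
Step 2: L[1][1] = √(4) = 2.

L[1][0] = 3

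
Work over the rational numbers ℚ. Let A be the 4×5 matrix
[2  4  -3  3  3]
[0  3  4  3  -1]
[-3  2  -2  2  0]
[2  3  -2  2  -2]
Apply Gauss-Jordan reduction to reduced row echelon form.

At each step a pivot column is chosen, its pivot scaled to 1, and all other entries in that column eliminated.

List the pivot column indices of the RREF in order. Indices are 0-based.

[1] R0 /= 2  ⇒  (1, 2, -3/2, 3/2, 3/2)
     R2 -= -3·R0  ⇒  (0, 8, -13/2, 13/2, 9/2)
     R3 -= 2·R0  ⇒  (0, -1, 1, -1, -5)
[2] R1 /= 3  ⇒  (0, 1, 4/3, 1, -1/3)
     R0 -= 2·R1  ⇒  (1, 0, -25/6, -1/2, 13/6)
     R2 -= 8·R1  ⇒  (0, 0, -103/6, -3/2, 43/6)
     R3 -= -1·R1  ⇒  (0, 0, 7/3, 0, -16/3)
[3] R2 /= -103/6  ⇒  (0, 0, 1, 9/103, -43/103)
     R0 -= -25/6·R2  ⇒  (1, 0, 0, -14/103, 44/103)
     R1 -= 4/3·R2  ⇒  (0, 1, 0, 91/103, 23/103)
     R3 -= 7/3·R2  ⇒  (0, 0, 0, -21/103, -449/103)
[4] R3 /= -21/103  ⇒  (0, 0, 0, 1, 449/21)
     R0 -= -14/103·R3  ⇒  (1, 0, 0, 0, 10/3)
     R1 -= 91/103·R3  ⇒  (0, 1, 0, 0, -56/3)
     R2 -= 9/103·R3  ⇒  (0, 0, 1, 0, -16/7)

pivot columns: 0, 1, 2, 3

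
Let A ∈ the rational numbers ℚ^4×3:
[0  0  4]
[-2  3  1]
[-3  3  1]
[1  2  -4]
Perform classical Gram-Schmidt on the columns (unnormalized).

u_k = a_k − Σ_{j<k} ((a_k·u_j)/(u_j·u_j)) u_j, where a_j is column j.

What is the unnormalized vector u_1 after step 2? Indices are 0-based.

Step 1: u_0 = a_0 = (0, -2, -3, 1).
Step 2: u_1 = a_1 − (-13/14)·u_0 = (0, 8/7, 3/14, 41/14).

u_1 = (0, 8/7, 3/14, 41/14)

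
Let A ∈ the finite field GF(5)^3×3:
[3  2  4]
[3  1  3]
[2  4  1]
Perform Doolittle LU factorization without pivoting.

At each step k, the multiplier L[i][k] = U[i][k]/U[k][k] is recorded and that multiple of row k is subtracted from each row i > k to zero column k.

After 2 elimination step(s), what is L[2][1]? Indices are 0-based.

Step 1: pivot at (0,0) is 3.
  row1 ← row1 − (1)·row0  ⇒  L[1][0]=1, U row1=(0, 4, 4)
  row2 ← row2 − (4)·row0  ⇒  L[2][0]=4, U row2=(0, 1, 0)
Step 2: pivot at (1,1) is 4.
  row2 ← row2 − (4)·row1  ⇒  L[2][1]=4, U row2=(0, 0, 4)

L[2][1] = 4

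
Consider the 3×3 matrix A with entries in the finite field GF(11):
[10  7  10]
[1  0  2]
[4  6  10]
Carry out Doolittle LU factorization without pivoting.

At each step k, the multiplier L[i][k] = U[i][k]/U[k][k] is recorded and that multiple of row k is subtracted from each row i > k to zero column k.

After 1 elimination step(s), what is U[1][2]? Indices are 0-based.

U[1][2] = 1

k=0: U[0][0]=10
  eliminate (1,0): mult=10, new row 1: (0, 7, 1); set L[1][0]=10
  eliminate (2,0): mult=7, new row 2: (0, 1, 6); set L[2][0]=7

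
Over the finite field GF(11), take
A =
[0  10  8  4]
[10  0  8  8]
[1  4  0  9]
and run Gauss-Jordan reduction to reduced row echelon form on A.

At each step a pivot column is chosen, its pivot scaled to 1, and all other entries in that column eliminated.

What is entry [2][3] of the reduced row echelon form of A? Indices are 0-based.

pivot(0,0): swap R0↔R1
pivot(0,0)=10: scale R0 → (1, 0, 3, 3)
  clear (2,0): R2 −= (1)R0 → (0, 4, 8, 6)
pivot(1,1)=10: scale R1 → (0, 1, 3, 7)
  clear (2,1): R2 −= (4)R1 → (0, 0, 7, 0)
pivot(2,2)=7: scale R2 → (0, 0, 1, 0)
  clear (0,2): R0 −= (3)R2 → (1, 0, 0, 3)
  clear (1,2): R1 −= (3)R2 → (0, 1, 0, 7)

M[2][3] = 0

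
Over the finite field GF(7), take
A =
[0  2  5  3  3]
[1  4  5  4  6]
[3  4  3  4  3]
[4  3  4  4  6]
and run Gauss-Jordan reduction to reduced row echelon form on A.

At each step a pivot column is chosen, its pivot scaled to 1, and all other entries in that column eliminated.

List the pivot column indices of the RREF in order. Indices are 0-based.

pivot columns: 0, 1, 2, 3

pivot(0,0): swap R0↔R1
pivot(0,0)=1: scale R0 → (1, 4, 5, 4, 6)
  clear (2,0): R2 −= (3)R0 → (0, 6, 2, 6, 6)
  clear (3,0): R3 −= (4)R0 → (0, 1, 5, 2, 3)
pivot(1,1)=2: scale R1 → (0, 1, 6, 5, 5)
  clear (0,1): R0 −= (4)R1 → (1, 0, 2, 5, 0)
  clear (2,1): R2 −= (6)R1 → (0, 0, 1, 4, 4)
  clear (3,1): R3 −= (1)R1 → (0, 0, 6, 4, 5)
pivot(2,2)=1: scale R2 → (0, 0, 1, 4, 4)
  clear (0,2): R0 −= (2)R2 → (1, 0, 0, 4, 6)
  clear (1,2): R1 −= (6)R2 → (0, 1, 0, 2, 2)
  clear (3,2): R3 −= (6)R2 → (0, 0, 0, 1, 2)
pivot(3,3)=1: scale R3 → (0, 0, 0, 1, 2)
  clear (0,3): R0 −= (4)R3 → (1, 0, 0, 0, 5)
  clear (1,3): R1 −= (2)R3 → (0, 1, 0, 0, 5)
  clear (2,3): R2 −= (4)R3 → (0, 0, 1, 0, 3)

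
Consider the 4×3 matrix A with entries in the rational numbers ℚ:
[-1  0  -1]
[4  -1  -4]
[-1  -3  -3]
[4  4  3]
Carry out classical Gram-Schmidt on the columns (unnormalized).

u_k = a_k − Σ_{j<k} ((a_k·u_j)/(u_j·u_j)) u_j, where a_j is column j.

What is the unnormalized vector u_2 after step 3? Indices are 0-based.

Step 1: u_0 = a_0 = (-1, 4, -1, 4).
Step 2: u_1 = a_1 − (15/34)·u_0 = (15/34, -47/17, -87/34, 38/17).
Step 3: u_2 = a_2 − (0)·u_0 − (850/659)·u_1 = (-1034/659, -286/659, 198/659, 77/659).

u_2 = (-1034/659, -286/659, 198/659, 77/659)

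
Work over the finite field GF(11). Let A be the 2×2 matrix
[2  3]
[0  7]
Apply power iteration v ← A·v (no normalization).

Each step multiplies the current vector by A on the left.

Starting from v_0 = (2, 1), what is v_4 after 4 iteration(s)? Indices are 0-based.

v_4 = (0, 3)

v_0 = (2, 1).
v_1 = A·v_0 = (7, 7).
v_2 = A·v_1 = (2, 5).
v_3 = A·v_2 = (8, 2).
v_4 = A·v_3 = (0, 3).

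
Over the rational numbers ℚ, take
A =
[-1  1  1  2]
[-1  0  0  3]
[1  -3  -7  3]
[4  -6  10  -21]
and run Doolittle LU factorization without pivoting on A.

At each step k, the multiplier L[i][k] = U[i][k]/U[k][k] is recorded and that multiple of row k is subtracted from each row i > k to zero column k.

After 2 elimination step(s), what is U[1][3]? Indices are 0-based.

k=0: U[0][0]=-1
  eliminate (1,0): mult=1, new row 1: (0, -1, -1, 1); set L[1][0]=1
  eliminate (2,0): mult=-1, new row 2: (0, -2, -6, 5); set L[2][0]=-1
  eliminate (3,0): mult=-4, new row 3: (0, -2, 14, -13); set L[3][0]=-4
k=1: U[1][1]=-1
  eliminate (2,1): mult=2, new row 2: (0, 0, -4, 3); set L[2][1]=2
  eliminate (3,1): mult=2, new row 3: (0, 0, 16, -15); set L[3][1]=2

U[1][3] = 1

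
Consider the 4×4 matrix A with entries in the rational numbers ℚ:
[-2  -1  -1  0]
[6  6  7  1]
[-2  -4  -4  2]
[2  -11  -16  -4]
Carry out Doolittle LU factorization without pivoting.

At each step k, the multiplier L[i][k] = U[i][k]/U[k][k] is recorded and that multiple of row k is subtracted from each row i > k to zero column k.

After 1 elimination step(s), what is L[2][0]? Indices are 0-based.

L[2][0] = 1

k=0: U[0][0]=-2
  eliminate (1,0): mult=-3, new row 1: (0, 3, 4, 1); set L[1][0]=-3
  eliminate (2,0): mult=1, new row 2: (0, -3, -3, 2); set L[2][0]=1
  eliminate (3,0): mult=-1, new row 3: (0, -12, -17, -4); set L[3][0]=-1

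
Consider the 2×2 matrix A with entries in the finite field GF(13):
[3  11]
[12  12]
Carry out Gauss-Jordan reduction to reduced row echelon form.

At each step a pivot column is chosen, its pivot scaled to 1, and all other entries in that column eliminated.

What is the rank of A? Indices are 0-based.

pivot(0,0)=3: scale R0 → (1, 8)
  clear (1,0): R1 −= (12)R0 → (0, 7)
pivot(1,1)=7: scale R1 → (0, 1)
  clear (0,1): R0 −= (8)R1 → (1, 0)

rank = 2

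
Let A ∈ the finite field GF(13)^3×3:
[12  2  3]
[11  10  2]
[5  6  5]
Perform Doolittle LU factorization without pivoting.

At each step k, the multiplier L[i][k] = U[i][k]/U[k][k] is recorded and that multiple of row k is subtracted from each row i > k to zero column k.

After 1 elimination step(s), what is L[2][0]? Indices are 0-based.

L[2][0] = 8

[col 0] pivot 12
  R1 -= 2*R0 → (0, 6, 9)  (L[1][0] := 2)
  R2 -= 8*R0 → (0, 3, 7)  (L[2][0] := 8)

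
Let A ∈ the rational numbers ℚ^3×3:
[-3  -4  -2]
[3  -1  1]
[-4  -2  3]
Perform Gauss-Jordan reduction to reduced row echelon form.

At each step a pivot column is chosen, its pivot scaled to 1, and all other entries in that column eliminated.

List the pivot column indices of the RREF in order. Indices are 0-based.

pivot(0,0)=-3: scale R0 → (1, 4/3, 2/3)
  clear (1,0): R1 −= (3)R0 → (0, -5, -1)
  clear (2,0): R2 −= (-4)R0 → (0, 10/3, 17/3)
pivot(1,1)=-5: scale R1 → (0, 1, 1/5)
  clear (0,1): R0 −= (4/3)R1 → (1, 0, 2/5)
  clear (2,1): R2 −= (10/3)R1 → (0, 0, 5)
pivot(2,2)=5: scale R2 → (0, 0, 1)
  clear (0,2): R0 −= (2/5)R2 → (1, 0, 0)
  clear (1,2): R1 −= (1/5)R2 → (0, 1, 0)

pivot columns: 0, 1, 2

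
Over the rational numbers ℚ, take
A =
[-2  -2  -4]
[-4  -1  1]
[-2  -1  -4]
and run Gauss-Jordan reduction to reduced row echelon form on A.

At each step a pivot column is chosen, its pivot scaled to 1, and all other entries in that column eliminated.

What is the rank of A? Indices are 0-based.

pivot(0,0)=-2: scale R0 → (1, 1, 2)
  clear (1,0): R1 −= (-4)R0 → (0, 3, 9)
  clear (2,0): R2 −= (-2)R0 → (0, 1, 0)
pivot(1,1)=3: scale R1 → (0, 1, 3)
  clear (0,1): R0 −= (1)R1 → (1, 0, -1)
  clear (2,1): R2 −= (1)R1 → (0, 0, -3)
pivot(2,2)=-3: scale R2 → (0, 0, 1)
  clear (0,2): R0 −= (-1)R2 → (1, 0, 0)
  clear (1,2): R1 −= (3)R2 → (0, 1, 0)

rank = 3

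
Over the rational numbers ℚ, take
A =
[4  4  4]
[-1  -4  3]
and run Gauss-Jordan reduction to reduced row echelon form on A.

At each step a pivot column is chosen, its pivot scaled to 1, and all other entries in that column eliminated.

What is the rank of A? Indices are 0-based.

pivot(0,0)=4: scale R0 → (1, 1, 1)
  clear (1,0): R1 −= (-1)R0 → (0, -3, 4)
pivot(1,1)=-3: scale R1 → (0, 1, -4/3)
  clear (0,1): R0 −= (1)R1 → (1, 0, 7/3)

rank = 2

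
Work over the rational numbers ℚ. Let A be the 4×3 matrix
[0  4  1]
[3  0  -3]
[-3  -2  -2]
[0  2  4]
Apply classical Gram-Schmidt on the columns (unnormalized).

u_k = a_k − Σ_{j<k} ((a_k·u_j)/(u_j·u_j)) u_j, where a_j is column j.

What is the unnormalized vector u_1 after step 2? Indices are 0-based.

u_1 = (4, -1, -1, 2)

Step 1: u_0 = a_0 = (0, 3, -3, 0).
Step 2: u_1 = a_1 − (1/3)·u_0 = (4, -1, -1, 2).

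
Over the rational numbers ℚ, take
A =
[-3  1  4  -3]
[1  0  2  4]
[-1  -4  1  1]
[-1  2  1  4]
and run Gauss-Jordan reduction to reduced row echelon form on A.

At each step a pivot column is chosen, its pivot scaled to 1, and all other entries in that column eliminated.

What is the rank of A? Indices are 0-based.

rank = 4

pivot(0,0)=-3: scale R0 → (1, -1/3, -4/3, 1)
  clear (1,0): R1 −= (1)R0 → (0, 1/3, 10/3, 3)
  clear (2,0): R2 −= (-1)R0 → (0, -13/3, -1/3, 2)
  clear (3,0): R3 −= (-1)R0 → (0, 5/3, -1/3, 5)
pivot(1,1)=1/3: scale R1 → (0, 1, 10, 9)
  clear (0,1): R0 −= (-1/3)R1 → (1, 0, 2, 4)
  clear (2,1): R2 −= (-13/3)R1 → (0, 0, 43, 41)
  clear (3,1): R3 −= (5/3)R1 → (0, 0, -17, -10)
pivot(2,2)=43: scale R2 → (0, 0, 1, 41/43)
  clear (0,2): R0 −= (2)R2 → (1, 0, 0, 90/43)
  clear (1,2): R1 −= (10)R2 → (0, 1, 0, -23/43)
  clear (3,2): R3 −= (-17)R2 → (0, 0, 0, 267/43)
pivot(3,3)=267/43: scale R3 → (0, 0, 0, 1)
  clear (0,3): R0 −= (90/43)R3 → (1, 0, 0, 0)
  clear (1,3): R1 −= (-23/43)R3 → (0, 1, 0, 0)
  clear (2,3): R2 −= (41/43)R3 → (0, 0, 1, 0)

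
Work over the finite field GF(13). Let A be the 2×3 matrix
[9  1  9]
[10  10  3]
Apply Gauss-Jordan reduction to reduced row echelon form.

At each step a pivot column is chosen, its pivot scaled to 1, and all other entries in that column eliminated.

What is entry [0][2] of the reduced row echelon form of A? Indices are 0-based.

[1] R0 /= 9  ⇒  (1, 3, 1)
     R1 -= 10·R0  ⇒  (0, 6, 6)
[2] R1 /= 6  ⇒  (0, 1, 1)
     R0 -= 3·R1  ⇒  (1, 0, 11)

M[0][2] = 11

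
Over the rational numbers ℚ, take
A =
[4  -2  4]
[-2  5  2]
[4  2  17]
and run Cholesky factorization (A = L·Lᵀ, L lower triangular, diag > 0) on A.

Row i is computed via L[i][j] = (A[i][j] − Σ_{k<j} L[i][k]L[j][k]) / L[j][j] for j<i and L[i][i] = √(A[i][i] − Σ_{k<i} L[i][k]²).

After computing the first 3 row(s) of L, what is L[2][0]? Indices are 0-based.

L[2][0] = 2

Step 1: L[0][0] = √(4) = 2.
  L[1][0] = (-2) / L[0][0] = -1.
Step 2: L[1][1] = √(4) = 2.
  L[2][0] = (4) / L[0][0] = 2.
  L[2][1] = (4) / L[1][1] = 2.
Step 3: L[2][2] = √(9) = 3.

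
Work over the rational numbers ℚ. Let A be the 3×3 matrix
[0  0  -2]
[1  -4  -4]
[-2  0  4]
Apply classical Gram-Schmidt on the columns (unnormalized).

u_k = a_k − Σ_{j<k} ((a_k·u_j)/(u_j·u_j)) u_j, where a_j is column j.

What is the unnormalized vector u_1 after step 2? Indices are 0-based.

Step 1: u_0 = a_0 = (0, 1, -2).
Step 2: u_1 = a_1 − (-4/5)·u_0 = (0, -16/5, -8/5).

u_1 = (0, -16/5, -8/5)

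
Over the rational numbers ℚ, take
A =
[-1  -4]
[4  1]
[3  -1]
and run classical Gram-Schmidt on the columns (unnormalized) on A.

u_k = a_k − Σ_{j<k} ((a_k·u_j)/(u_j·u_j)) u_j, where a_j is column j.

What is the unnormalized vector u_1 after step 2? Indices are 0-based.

Step 1: u_0 = a_0 = (-1, 4, 3).
Step 2: u_1 = a_1 − (5/26)·u_0 = (-99/26, 3/13, -41/26).

u_1 = (-99/26, 3/13, -41/26)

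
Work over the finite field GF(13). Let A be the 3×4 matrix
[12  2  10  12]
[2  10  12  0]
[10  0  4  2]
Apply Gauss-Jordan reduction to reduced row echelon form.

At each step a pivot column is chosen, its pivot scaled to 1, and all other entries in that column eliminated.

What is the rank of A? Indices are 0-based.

rank = 3

pivot(0,0)=12: scale R0 → (1, 11, 3, 1)
  clear (1,0): R1 −= (2)R0 → (0, 1, 6, 11)
  clear (2,0): R2 −= (10)R0 → (0, 7, 0, 5)
pivot(1,1)=1: scale R1 → (0, 1, 6, 11)
  clear (0,1): R0 −= (11)R1 → (1, 0, 2, 10)
  clear (2,1): R2 −= (7)R1 → (0, 0, 10, 6)
pivot(2,2)=10: scale R2 → (0, 0, 1, 11)
  clear (0,2): R0 −= (2)R2 → (1, 0, 0, 1)
  clear (1,2): R1 −= (6)R2 → (0, 1, 0, 10)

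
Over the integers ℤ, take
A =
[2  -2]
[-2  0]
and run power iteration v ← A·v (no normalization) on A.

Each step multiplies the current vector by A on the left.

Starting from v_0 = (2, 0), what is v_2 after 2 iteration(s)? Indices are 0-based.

v_0 = (2, 0).
v_1 = A·v_0 = (4, -4).
v_2 = A·v_1 = (16, -8).

v_2 = (16, -8)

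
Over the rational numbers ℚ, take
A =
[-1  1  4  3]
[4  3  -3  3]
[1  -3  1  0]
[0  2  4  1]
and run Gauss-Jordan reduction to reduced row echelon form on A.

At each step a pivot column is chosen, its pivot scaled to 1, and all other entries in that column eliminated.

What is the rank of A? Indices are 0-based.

rank = 4

[1] R0 /= -1  ⇒  (1, -1, -4, -3)
     R1 -= 4·R0  ⇒  (0, 7, 13, 15)
     R2 -= 1·R0  ⇒  (0, -2, 5, 3)
[2] R1 /= 7  ⇒  (0, 1, 13/7, 15/7)
     R0 -= -1·R1  ⇒  (1, 0, -15/7, -6/7)
     R2 -= -2·R1  ⇒  (0, 0, 61/7, 51/7)
     R3 -= 2·R1  ⇒  (0, 0, 2/7, -23/7)
[3] R2 /= 61/7  ⇒  (0, 0, 1, 51/61)
     R0 -= -15/7·R2  ⇒  (1, 0, 0, 57/61)
     R1 -= 13/7·R2  ⇒  (0, 1, 0, 36/61)
     R3 -= 2/7·R2  ⇒  (0, 0, 0, -215/61)
[4] R3 /= -215/61  ⇒  (0, 0, 0, 1)
     R0 -= 57/61·R3  ⇒  (1, 0, 0, 0)
     R1 -= 36/61·R3  ⇒  (0, 1, 0, 0)
     R2 -= 51/61·R3  ⇒  (0, 0, 1, 0)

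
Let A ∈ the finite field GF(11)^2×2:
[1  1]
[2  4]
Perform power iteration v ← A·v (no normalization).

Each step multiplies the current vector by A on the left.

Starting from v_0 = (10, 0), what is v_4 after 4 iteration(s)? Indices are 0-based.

v_0 = (10, 0).
v_1 = A·v_0 = (10, 9).
v_2 = A·v_1 = (8, 1).
v_3 = A·v_2 = (9, 9).
v_4 = A·v_3 = (7, 10).

v_4 = (7, 10)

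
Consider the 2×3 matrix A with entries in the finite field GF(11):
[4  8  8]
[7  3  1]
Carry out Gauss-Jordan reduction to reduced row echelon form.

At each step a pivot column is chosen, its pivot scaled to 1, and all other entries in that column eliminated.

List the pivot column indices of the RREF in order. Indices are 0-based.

pivot columns: 0, 2

step 1: normalize row 0 (÷4) = (1, 2, 2)
  row 1: subtract 7×row0 = (0, 0, 9)
skip col 1 (zero from row 1)
step 2: normalize row 1 (÷9) = (0, 0, 1)
  row 0: subtract 2×row1 = (1, 2, 0)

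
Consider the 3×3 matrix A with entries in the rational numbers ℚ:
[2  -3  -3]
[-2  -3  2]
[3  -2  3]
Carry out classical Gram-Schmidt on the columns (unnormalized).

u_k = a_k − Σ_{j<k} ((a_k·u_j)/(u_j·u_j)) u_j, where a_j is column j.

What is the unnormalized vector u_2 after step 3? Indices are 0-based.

u_2 = (-85/26, 425/338, 510/169)

Step 1: u_0 = a_0 = (2, -2, 3).
Step 2: u_1 = a_1 − (-6/17)·u_0 = (-39/17, -63/17, -16/17).
Step 3: u_2 = a_2 − (-1/17)·u_0 − (-57/338)·u_1 = (-85/26, 425/338, 510/169).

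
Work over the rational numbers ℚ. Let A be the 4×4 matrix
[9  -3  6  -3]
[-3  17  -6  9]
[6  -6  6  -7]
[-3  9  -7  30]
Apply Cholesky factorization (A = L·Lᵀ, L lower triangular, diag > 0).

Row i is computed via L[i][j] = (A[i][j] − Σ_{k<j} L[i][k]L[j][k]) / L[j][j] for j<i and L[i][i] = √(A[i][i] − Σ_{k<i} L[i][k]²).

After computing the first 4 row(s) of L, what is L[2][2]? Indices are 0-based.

Step 1: L[0][0] = √(9) = 3.
  L[1][0] = (-3) / L[0][0] = -1.
Step 2: L[1][1] = √(16) = 4.
  L[2][0] = (6) / L[0][0] = 2.
  L[2][1] = (-4) / L[1][1] = -1.
Step 3: L[2][2] = √(1) = 1.
  L[3][0] = (-3) / L[0][0] = -1.
  L[3][1] = (8) / L[1][1] = 2.
  L[3][2] = (-3) / L[2][2] = -3.
Step 4: L[3][3] = √(16) = 4.

L[2][2] = 1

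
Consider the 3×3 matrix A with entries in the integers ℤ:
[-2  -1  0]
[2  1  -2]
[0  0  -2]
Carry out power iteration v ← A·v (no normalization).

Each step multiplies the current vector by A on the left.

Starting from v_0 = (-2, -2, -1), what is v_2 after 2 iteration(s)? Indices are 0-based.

v_2 = (-8, 4, -4)

v_0 = (-2, -2, -1).
v_1 = A·v_0 = (6, -4, 2).
v_2 = A·v_1 = (-8, 4, -4).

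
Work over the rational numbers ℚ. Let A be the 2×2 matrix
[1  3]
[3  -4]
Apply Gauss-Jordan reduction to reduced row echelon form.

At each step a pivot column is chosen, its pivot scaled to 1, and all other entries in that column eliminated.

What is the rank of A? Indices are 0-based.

rank = 2

step 1: normalize row 0 (÷1) = (1, 3)
  row 1: subtract 3×row0 = (0, -13)
step 2: normalize row 1 (÷-13) = (0, 1)
  row 0: subtract 3×row1 = (1, 0)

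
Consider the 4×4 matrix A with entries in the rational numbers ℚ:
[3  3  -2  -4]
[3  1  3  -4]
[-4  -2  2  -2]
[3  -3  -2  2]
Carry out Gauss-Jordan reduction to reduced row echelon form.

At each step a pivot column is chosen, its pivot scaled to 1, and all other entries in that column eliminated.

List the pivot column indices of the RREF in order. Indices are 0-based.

pivot columns: 0, 1, 2, 3

step 1: normalize row 0 (÷3) = (1, 1, -2/3, -4/3)
  row 1: subtract 3×row0 = (0, -2, 5, 0)
  row 2: subtract -4×row0 = (0, 2, -2/3, -22/3)
  row 3: subtract 3×row0 = (0, -6, 0, 6)
step 2: normalize row 1 (÷-2) = (0, 1, -5/2, 0)
  row 0: subtract 1×row1 = (1, 0, 11/6, -4/3)
  row 2: subtract 2×row1 = (0, 0, 13/3, -22/3)
  row 3: subtract -6×row1 = (0, 0, -15, 6)
step 3: normalize row 2 (÷13/3) = (0, 0, 1, -22/13)
  row 0: subtract 11/6×row2 = (1, 0, 0, 23/13)
  row 1: subtract -5/2×row2 = (0, 1, 0, -55/13)
  row 3: subtract -15×row2 = (0, 0, 0, -252/13)
step 4: normalize row 3 (÷-252/13) = (0, 0, 0, 1)
  row 0: subtract 23/13×row3 = (1, 0, 0, 0)
  row 1: subtract -55/13×row3 = (0, 1, 0, 0)
  row 2: subtract -22/13×row3 = (0, 0, 1, 0)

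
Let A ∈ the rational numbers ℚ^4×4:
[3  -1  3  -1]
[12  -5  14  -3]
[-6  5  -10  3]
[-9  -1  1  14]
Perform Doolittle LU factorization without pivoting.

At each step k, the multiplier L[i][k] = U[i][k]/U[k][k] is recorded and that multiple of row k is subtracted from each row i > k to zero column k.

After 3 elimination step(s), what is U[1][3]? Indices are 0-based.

U[1][3] = 1

Step 1: pivot at (0,0) is 3.
  row1 ← row1 − (4)·row0  ⇒  L[1][0]=4, U row1=(0, -1, 2, 1)
  row2 ← row2 − (-2)·row0  ⇒  L[2][0]=-2, U row2=(0, 3, -4, 1)
  row3 ← row3 − (-3)·row0  ⇒  L[3][0]=-3, U row3=(0, -4, 10, 11)
Step 2: pivot at (1,1) is -1.
  row2 ← row2 − (-3)·row1  ⇒  L[2][1]=-3, U row2=(0, 0, 2, 4)
  row3 ← row3 − (4)·row1  ⇒  L[3][1]=4, U row3=(0, 0, 2, 7)
Step 3: pivot at (2,2) is 2.
  row3 ← row3 − (1)·row2  ⇒  L[3][2]=1, U row3=(0, 0, 0, 3)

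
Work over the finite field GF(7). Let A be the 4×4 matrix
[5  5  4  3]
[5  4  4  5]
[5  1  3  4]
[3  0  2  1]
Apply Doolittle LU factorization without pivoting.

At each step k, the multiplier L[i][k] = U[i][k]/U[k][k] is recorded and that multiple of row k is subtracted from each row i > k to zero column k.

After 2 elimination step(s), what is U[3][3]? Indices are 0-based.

Step 1: pivot at (0,0) is 5.
  row1 ← row1 − (1)·row0  ⇒  L[1][0]=1, U row1=(0, 6, 0, 2)
  row2 ← row2 − (1)·row0  ⇒  L[2][0]=1, U row2=(0, 3, 6, 1)
  row3 ← row3 − (2)·row0  ⇒  L[3][0]=2, U row3=(0, 4, 1, 2)
Step 2: pivot at (1,1) is 6.
  row2 ← row2 − (4)·row1  ⇒  L[2][1]=4, U row2=(0, 0, 6, 0)
  row3 ← row3 − (3)·row1  ⇒  L[3][1]=3, U row3=(0, 0, 1, 3)

U[3][3] = 3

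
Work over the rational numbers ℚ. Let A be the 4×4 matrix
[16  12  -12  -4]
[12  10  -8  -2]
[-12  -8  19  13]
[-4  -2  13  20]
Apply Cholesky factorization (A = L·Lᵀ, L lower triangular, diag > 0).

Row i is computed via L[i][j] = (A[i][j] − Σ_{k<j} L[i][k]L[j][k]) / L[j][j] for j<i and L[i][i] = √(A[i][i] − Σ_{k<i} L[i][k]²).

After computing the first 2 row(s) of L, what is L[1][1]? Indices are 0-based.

Step 1: L[0][0] = √(16) = 4.
  L[1][0] = (12) / L[0][0] = 3.
Step 2: L[1][1] = √(1) = 1.

L[1][1] = 1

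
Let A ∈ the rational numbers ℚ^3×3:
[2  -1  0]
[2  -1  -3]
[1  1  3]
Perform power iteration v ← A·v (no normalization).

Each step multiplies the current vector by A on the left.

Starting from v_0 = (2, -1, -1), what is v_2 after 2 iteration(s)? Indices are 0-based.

v_2 = (2, 8, 7)

v_0 = (2, -1, -1).
v_1 = A·v_0 = (5, 8, -2).
v_2 = A·v_1 = (2, 8, 7).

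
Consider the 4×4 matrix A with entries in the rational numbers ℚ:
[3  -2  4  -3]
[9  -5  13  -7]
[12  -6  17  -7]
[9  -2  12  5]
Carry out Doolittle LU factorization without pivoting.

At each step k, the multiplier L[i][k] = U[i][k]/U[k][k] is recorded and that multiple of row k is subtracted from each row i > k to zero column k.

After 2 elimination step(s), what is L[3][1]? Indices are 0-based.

Step 1: pivot at (0,0) is 3.
  row1 ← row1 − (3)·row0  ⇒  L[1][0]=3, U row1=(0, 1, 1, 2)
  row2 ← row2 − (4)·row0  ⇒  L[2][0]=4, U row2=(0, 2, 1, 5)
  row3 ← row3 − (3)·row0  ⇒  L[3][0]=3, U row3=(0, 4, 0, 14)
Step 2: pivot at (1,1) is 1.
  row2 ← row2 − (2)·row1  ⇒  L[2][1]=2, U row2=(0, 0, -1, 1)
  row3 ← row3 − (4)·row1  ⇒  L[3][1]=4, U row3=(0, 0, -4, 6)

L[3][1] = 4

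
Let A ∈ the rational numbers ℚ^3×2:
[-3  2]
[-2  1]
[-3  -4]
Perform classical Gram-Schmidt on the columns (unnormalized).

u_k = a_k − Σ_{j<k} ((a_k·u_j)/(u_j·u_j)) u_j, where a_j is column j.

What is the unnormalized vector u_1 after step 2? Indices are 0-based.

Step 1: u_0 = a_0 = (-3, -2, -3).
Step 2: u_1 = a_1 − (2/11)·u_0 = (28/11, 15/11, -38/11).

u_1 = (28/11, 15/11, -38/11)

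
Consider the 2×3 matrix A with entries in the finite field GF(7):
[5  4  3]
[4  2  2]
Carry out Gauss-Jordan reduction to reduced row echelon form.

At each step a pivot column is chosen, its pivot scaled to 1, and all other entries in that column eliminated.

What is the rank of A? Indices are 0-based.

[1] R0 /= 5  ⇒  (1, 5, 2)
     R1 -= 4·R0  ⇒  (0, 3, 1)
[2] R1 /= 3  ⇒  (0, 1, 5)
     R0 -= 5·R1  ⇒  (1, 0, 5)

rank = 2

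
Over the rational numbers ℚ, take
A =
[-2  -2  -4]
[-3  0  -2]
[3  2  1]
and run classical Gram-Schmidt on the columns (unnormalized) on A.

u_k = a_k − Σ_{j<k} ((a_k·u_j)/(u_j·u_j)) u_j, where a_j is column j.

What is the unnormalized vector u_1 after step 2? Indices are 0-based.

u_1 = (-12/11, 15/11, 7/11)

Step 1: u_0 = a_0 = (-2, -3, 3).
Step 2: u_1 = a_1 − (5/11)·u_0 = (-12/11, 15/11, 7/11).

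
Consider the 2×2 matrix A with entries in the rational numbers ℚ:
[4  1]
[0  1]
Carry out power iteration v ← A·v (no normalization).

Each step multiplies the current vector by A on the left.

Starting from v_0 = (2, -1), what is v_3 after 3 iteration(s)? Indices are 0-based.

v_3 = (107, -1)

v_0 = (2, -1).
v_1 = A·v_0 = (7, -1).
v_2 = A·v_1 = (27, -1).
v_3 = A·v_2 = (107, -1).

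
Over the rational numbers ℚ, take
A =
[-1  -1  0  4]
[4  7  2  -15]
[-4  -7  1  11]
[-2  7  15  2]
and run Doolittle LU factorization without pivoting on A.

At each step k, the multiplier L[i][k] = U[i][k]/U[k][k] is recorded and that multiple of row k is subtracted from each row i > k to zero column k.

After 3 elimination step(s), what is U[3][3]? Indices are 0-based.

Step 1: pivot at (0,0) is -1.
  row1 ← row1 − (-4)·row0  ⇒  L[1][0]=-4, U row1=(0, 3, 2, 1)
  row2 ← row2 − (4)·row0  ⇒  L[2][0]=4, U row2=(0, -3, 1, -5)
  row3 ← row3 − (2)·row0  ⇒  L[3][0]=2, U row3=(0, 9, 15, -6)
Step 2: pivot at (1,1) is 3.
  row2 ← row2 − (-1)·row1  ⇒  L[2][1]=-1, U row2=(0, 0, 3, -4)
  row3 ← row3 − (3)·row1  ⇒  L[3][1]=3, U row3=(0, 0, 9, -9)
Step 3: pivot at (2,2) is 3.
  row3 ← row3 − (3)·row2  ⇒  L[3][2]=3, U row3=(0, 0, 0, 3)

U[3][3] = 3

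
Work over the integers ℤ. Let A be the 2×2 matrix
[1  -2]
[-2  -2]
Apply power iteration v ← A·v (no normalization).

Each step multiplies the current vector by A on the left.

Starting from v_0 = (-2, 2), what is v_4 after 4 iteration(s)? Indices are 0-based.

v_0 = (-2, 2).
v_1 = A·v_0 = (-6, 0).
v_2 = A·v_1 = (-6, 12).
v_3 = A·v_2 = (-30, -12).
v_4 = A·v_3 = (-6, 84).

v_4 = (-6, 84)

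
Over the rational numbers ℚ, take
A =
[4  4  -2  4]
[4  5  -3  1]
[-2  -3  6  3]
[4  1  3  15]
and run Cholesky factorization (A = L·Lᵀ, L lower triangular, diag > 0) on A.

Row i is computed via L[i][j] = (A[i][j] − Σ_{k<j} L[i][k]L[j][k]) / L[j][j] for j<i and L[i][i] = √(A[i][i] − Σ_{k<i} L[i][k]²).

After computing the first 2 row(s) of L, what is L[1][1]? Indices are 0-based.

Step 1: L[0][0] = √(4) = 2.
  L[1][0] = (4) / L[0][0] = 2.
Step 2: L[1][1] = √(1) = 1.

L[1][1] = 1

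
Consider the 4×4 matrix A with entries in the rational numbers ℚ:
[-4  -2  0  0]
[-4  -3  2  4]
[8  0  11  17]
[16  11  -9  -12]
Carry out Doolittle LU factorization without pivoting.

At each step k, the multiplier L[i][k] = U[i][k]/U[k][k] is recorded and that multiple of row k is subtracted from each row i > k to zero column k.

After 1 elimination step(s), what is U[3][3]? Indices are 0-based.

Step 1: pivot at (0,0) is -4.
  row1 ← row1 − (1)·row0  ⇒  L[1][0]=1, U row1=(0, -1, 2, 4)
  row2 ← row2 − (-2)·row0  ⇒  L[2][0]=-2, U row2=(0, -4, 11, 17)
  row3 ← row3 − (-4)·row0  ⇒  L[3][0]=-4, U row3=(0, 3, -9, -12)

U[3][3] = -12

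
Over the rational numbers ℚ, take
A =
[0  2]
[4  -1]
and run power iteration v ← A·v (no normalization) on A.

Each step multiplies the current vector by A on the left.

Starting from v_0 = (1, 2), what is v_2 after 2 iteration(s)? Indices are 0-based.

v_0 = (1, 2).
v_1 = A·v_0 = (4, 2).
v_2 = A·v_1 = (4, 14).

v_2 = (4, 14)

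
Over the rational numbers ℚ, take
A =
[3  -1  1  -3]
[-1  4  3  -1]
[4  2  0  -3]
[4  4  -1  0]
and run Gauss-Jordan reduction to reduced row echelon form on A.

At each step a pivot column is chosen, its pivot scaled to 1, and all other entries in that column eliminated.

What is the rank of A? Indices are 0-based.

[1] R0 /= 3  ⇒  (1, -1/3, 1/3, -1)
     R1 -= -1·R0  ⇒  (0, 11/3, 10/3, -2)
     R2 -= 4·R0  ⇒  (0, 10/3, -4/3, 1)
     R3 -= 4·R0  ⇒  (0, 16/3, -7/3, 4)
[2] R1 /= 11/3  ⇒  (0, 1, 10/11, -6/11)
     R0 -= -1/3·R1  ⇒  (1, 0, 7/11, -13/11)
     R2 -= 10/3·R1  ⇒  (0, 0, -48/11, 31/11)
     R3 -= 16/3·R1  ⇒  (0, 0, -79/11, 76/11)
[3] R2 /= -48/11  ⇒  (0, 0, 1, -31/48)
     R0 -= 7/11·R2  ⇒  (1, 0, 0, -37/48)
     R1 -= 10/11·R2  ⇒  (0, 1, 0, 1/24)
     R3 -= -79/11·R2  ⇒  (0, 0, 0, 109/48)
[4] R3 /= 109/48  ⇒  (0, 0, 0, 1)
     R0 -= -37/48·R3  ⇒  (1, 0, 0, 0)
     R1 -= 1/24·R3  ⇒  (0, 1, 0, 0)
     R2 -= -31/48·R3  ⇒  (0, 0, 1, 0)

rank = 4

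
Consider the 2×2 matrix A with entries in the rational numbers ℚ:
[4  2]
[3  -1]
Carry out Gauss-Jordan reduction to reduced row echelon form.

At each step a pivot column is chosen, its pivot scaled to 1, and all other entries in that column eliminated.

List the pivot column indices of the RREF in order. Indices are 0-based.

pivot columns: 0, 1

[1] R0 /= 4  ⇒  (1, 1/2)
     R1 -= 3·R0  ⇒  (0, -5/2)
[2] R1 /= -5/2  ⇒  (0, 1)
     R0 -= 1/2·R1  ⇒  (1, 0)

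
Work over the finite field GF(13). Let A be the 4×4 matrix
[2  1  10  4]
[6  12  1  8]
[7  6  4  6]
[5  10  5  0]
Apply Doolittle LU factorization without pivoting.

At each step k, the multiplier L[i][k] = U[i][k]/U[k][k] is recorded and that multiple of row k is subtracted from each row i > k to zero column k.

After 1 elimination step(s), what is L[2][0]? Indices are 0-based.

[col 0] pivot 2
  R1 -= 3*R0 → (0, 9, 10, 9)  (L[1][0] := 3)
  R2 -= 10*R0 → (0, 9, 8, 5)  (L[2][0] := 10)
  R3 -= 9*R0 → (0, 1, 6, 3)  (L[3][0] := 9)

L[2][0] = 10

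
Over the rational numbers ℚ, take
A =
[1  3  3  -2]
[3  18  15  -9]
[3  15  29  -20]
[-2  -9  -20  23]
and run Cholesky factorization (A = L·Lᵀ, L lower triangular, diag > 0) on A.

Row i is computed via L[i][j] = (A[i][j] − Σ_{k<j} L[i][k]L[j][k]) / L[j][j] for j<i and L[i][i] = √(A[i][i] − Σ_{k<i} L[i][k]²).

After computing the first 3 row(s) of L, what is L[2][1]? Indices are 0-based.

L[2][1] = 2

Step 1: L[0][0] = √(1) = 1.
  L[1][0] = (3) / L[0][0] = 3.
Step 2: L[1][1] = √(9) = 3.
  L[2][0] = (3) / L[0][0] = 3.
  L[2][1] = (6) / L[1][1] = 2.
Step 3: L[2][2] = √(16) = 4.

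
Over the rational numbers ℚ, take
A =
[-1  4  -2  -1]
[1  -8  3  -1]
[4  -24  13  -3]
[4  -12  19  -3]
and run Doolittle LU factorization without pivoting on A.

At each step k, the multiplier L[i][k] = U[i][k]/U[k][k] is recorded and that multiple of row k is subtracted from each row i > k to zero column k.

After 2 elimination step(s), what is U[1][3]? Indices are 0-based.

U[1][3] = -2

k=0: U[0][0]=-1
  eliminate (1,0): mult=-1, new row 1: (0, -4, 1, -2); set L[1][0]=-1
  eliminate (2,0): mult=-4, new row 2: (0, -8, 5, -7); set L[2][0]=-4
  eliminate (3,0): mult=-4, new row 3: (0, 4, 11, -7); set L[3][0]=-4
k=1: U[1][1]=-4
  eliminate (2,1): mult=2, new row 2: (0, 0, 3, -3); set L[2][1]=2
  eliminate (3,1): mult=-1, new row 3: (0, 0, 12, -9); set L[3][1]=-1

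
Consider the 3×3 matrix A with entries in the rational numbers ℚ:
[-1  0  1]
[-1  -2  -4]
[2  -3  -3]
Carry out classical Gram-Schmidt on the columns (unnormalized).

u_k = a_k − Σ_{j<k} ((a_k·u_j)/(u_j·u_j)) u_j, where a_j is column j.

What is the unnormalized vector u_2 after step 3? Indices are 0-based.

Step 1: u_0 = a_0 = (-1, -1, 2).
Step 2: u_1 = a_1 − (-2/3)·u_0 = (-2/3, -8/3, -5/3).
Step 3: u_2 = a_2 − (-1/2)·u_0 − (45/31)·u_1 = (91/62, -39/62, 13/31).

u_2 = (91/62, -39/62, 13/31)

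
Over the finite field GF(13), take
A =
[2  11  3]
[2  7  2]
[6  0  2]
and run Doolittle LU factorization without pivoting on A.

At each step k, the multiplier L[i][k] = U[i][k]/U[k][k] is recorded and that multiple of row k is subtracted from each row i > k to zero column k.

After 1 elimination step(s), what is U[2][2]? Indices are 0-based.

U[2][2] = 6

[col 0] pivot 2
  R1 -= 1*R0 → (0, 9, 12)  (L[1][0] := 1)
  R2 -= 3*R0 → (0, 6, 6)  (L[2][0] := 3)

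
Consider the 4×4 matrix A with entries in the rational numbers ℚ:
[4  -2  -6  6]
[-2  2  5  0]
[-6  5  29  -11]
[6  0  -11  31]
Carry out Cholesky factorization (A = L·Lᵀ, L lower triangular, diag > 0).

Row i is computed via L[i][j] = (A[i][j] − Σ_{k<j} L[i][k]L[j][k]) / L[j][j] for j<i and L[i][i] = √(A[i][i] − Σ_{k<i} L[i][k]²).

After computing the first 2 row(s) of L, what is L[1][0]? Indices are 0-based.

L[1][0] = -1

Step 1: L[0][0] = √(4) = 2.
  L[1][0] = (-2) / L[0][0] = -1.
Step 2: L[1][1] = √(1) = 1.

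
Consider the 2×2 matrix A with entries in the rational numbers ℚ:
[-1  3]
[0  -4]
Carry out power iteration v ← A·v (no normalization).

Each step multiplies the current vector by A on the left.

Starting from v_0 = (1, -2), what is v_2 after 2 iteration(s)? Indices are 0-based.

v_0 = (1, -2).
v_1 = A·v_0 = (-7, 8).
v_2 = A·v_1 = (31, -32).

v_2 = (31, -32)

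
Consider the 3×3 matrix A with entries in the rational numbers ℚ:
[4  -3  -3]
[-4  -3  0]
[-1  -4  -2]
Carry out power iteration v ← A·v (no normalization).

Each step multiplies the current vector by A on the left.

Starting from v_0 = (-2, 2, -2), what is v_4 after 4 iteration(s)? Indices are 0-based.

v_4 = (-782, 722, 178)

v_0 = (-2, 2, -2).
v_1 = A·v_0 = (-8, 2, -2).
v_2 = A·v_1 = (-32, 26, 4).
v_3 = A·v_2 = (-218, 50, -80).
v_4 = A·v_3 = (-782, 722, 178).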